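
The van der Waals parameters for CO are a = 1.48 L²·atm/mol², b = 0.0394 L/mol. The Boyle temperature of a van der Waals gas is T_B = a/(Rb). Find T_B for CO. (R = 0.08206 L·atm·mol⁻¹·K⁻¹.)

T_B ≈ 457.8 K

For a van der Waals gas the second virial coefficient B₂ = b − a/(RT) vanishes at T_B = a/(Rb).
T_B = 1.48/(0.08206×0.0394) = 1.48/0.0032332 = 457.8 K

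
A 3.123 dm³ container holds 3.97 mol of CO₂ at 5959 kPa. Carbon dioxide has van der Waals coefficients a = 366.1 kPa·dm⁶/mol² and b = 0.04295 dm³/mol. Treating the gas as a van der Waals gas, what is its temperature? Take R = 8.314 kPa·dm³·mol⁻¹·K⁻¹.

T ≈ 586.0 K

T = (P + a n²/V²)(V − nb)/(nR)
P + a n²/V² = 5959 + (366.1)(3.97)²/(3.123)² = 6550.6 kPa
V − nb = 3.123 − (3.97)(0.04295) = 2.9525 dm³
T = (6550.6)(2.9525)/((3.97)(8.314)) = 586.0 K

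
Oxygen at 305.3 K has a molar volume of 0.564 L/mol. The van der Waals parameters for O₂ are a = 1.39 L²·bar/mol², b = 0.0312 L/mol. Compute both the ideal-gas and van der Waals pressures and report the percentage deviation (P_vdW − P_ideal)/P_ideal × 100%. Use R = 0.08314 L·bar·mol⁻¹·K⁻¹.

-3.85 %

Ideal: P_ideal = RT/V_m = (0.08314)(305.3)/0.564 = 45.0047 bar
vdW: P = RT/(V_m − b) − a/V_m² = 25.3826/0.532800 − 1.39/0.318096 = 47.6400 − 4.36975 = 43.2703 bar
% deviation = (43.2703 − 45.0047)/45.0047 × 100% = -3.85%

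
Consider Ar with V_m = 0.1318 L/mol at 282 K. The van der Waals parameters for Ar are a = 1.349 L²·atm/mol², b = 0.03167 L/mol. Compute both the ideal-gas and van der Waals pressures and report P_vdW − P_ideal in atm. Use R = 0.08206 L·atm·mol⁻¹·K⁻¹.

ΔP ≈ -22.12 atm

Ideal: P_ideal = RT/V_m = (0.08206)(282)/0.1318 = 175.576 atm
vdW: P = RT/(V_m − b) − a/V_m² = 23.1409/0.100130 − 1.349/0.0173712 = 231.109 − 77.6573 = 153.452 atm
ΔP = 153.452 − 175.576 = -22.12 atm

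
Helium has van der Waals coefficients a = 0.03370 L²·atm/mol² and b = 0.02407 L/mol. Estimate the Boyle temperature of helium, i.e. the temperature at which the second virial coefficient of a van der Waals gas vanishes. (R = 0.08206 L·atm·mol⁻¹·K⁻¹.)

T_B ≈ 17.06 K

For a van der Waals gas the second virial coefficient B₂ = b − a/(RT) vanishes at T_B = a/(Rb).
T_B = 0.03370/(0.08206×0.02407) = 0.03370/0.0019752 = 17.06 K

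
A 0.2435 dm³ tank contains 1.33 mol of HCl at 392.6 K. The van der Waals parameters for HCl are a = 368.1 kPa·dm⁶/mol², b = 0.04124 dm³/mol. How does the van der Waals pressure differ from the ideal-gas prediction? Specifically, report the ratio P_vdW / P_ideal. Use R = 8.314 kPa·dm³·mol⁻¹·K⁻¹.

Ideal: P_ideal = nRT/V = (1.33)(8.314)(392.6)/0.2435 = 17828.4 kPa
vdW: P = nRT/(V − nb) − a n²/V² = 4341.22/0.188651 − 651.132/0.0592923 = 23011.9 − 10981.7 = 12030.2 kPa
Ratio = 12030.2/17828.4 = 0.6748

P_vdW / P_ideal ≈ 0.6748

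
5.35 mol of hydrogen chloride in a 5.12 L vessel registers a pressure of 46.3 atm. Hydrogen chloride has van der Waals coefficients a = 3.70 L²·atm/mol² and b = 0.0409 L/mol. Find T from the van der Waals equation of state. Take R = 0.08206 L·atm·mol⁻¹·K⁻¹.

T ≈ 562.0 K

T = (P + a n²/V²)(V − nb)/(nR)
P + a n²/V² = 46.3 + (3.70)(5.35)²/(5.12)² = 50.340 atm
V − nb = 5.12 − (5.35)(0.0409) = 4.9012 L
T = (50.340)(4.9012)/((5.35)(0.08206)) = 562.0 K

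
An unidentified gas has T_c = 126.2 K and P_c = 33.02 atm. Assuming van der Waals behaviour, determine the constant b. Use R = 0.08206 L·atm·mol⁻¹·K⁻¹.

From T_c = 8a/(27Rb) and P_c = a/(27b²): b = R T_c/(8 P_c).
b = (0.08206)(126.2)/(8×33.02) = 10.356/264.16 = 0.03920 L/mol

b ≈ 0.03920 L/mol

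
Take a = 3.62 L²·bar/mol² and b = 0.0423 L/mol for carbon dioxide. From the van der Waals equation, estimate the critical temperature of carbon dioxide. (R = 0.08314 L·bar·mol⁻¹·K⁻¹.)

T_c ≈ 305.0 K

For a van der Waals gas, T_c = 8a/(27Rb).
T_c = 8×3.62/(27×0.08314×0.0423) = 28.960/0.094954 = 305.0 K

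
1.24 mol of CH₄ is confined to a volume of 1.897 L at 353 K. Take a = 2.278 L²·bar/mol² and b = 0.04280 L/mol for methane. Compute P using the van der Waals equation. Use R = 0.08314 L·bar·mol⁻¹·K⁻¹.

P = nRT/(V − nb) − a n²/V²
nRT/(V − nb) = (1.24)(0.08314)(353)/(1.897 − 1.24×0.04280) = 36.392/1.8439 = 19.736 bar
a n²/V² = (2.278)(1.24)²/(1.897)² = 0.97334 bar
P = 19.736 − 0.97334 = 18.76 bar

P ≈ 18.76 bar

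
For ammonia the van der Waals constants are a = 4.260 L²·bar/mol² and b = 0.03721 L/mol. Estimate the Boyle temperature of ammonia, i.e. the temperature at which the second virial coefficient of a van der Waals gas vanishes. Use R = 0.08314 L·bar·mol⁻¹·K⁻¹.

For a van der Waals gas the second virial coefficient B₂ = b − a/(RT) vanishes at T_B = a/(Rb).
T_B = 4.260/(0.08314×0.03721) = 4.260/0.0030936 = 1377 K

T_B ≈ 1377 K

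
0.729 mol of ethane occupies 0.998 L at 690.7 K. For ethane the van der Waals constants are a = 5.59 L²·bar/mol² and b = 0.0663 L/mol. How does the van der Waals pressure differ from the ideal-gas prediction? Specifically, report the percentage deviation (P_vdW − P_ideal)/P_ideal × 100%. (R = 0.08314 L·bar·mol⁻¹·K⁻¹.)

Ideal: P_ideal = nRT/V = (0.729)(0.08314)(690.7)/0.998 = 41.9466 bar
vdW: P = nRT/(V − nb) − a n²/V² = 41.8627/0.949667 − 2.97076/0.996004 = 44.0815 − 2.98268 = 41.0988 bar
% deviation = (41.0988 − 41.9466)/41.9466 × 100% = -2.02%

-2.02 %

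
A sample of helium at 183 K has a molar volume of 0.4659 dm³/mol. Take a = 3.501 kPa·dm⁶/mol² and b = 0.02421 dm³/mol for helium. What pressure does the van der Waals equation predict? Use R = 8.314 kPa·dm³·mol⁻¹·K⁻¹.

P = RT/(V_m − b) − a/V_m²
RT/(V_m − b) = (8.314)(183)/(0.4659 − 0.02421) = 1521.5/0.44169 = 3444.7 kPa
a/V_m² = 3.501/(0.4659)² = 16.129 kPa
P = 3444.7 − 16.129 = 3429 kPa

P ≈ 3429 kPa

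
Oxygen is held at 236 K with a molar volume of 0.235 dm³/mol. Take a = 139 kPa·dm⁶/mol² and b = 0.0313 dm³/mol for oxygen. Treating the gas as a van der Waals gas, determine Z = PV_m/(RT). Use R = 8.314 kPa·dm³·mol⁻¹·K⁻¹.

P = RT/(V_m − b) − a/V_m² = (8.314)(236)/(0.235 − 0.0313) − 139/(0.235)²
  = 1962.1/0.20370 − 2517.0 = 9632.3 − 2517.0 = 7115.3 kPa
Z = PV_m/(RT) = (7115.3)(0.235)/((8.314)(236)) = 1672.1/1962.1 = 0.8522

Z ≈ 0.8522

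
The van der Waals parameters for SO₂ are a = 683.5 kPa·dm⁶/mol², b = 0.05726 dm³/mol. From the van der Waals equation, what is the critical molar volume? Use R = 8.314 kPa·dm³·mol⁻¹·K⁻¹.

V_m,c ≈ 0.1718 dm³/mol

For a van der Waals gas, V_m,c = 3b.
V_m,c = 3×0.05726 = 0.1718 dm³/mol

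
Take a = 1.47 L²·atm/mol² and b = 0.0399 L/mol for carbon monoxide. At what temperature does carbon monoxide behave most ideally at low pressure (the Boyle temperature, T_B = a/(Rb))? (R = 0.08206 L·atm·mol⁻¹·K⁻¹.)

T_B ≈ 449.0 K

For a van der Waals gas the second virial coefficient B₂ = b − a/(RT) vanishes at T_B = a/(Rb).
T_B = 1.47/(0.08206×0.0399) = 1.47/0.0032742 = 449.0 K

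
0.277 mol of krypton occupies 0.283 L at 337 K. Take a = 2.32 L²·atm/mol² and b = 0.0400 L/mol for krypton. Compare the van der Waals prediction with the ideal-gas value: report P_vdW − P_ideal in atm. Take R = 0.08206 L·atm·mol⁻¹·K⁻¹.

Ideal: P_ideal = nRT/V = (0.277)(0.08206)(337)/0.283 = 27.0679 atm
vdW: P = nRT/(V − nb) − a n²/V² = 7.66022/0.271920 − 0.178011/0.0800890 = 28.1709 − 2.22266 = 25.9482 atm
ΔP = 25.9482 − 27.0679 = -1.120 atm

ΔP ≈ -1.120 atm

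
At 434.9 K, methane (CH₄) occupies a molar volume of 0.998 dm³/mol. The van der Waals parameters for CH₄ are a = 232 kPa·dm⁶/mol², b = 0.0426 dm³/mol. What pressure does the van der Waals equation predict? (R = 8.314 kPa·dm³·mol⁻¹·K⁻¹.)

P = RT/(V_m − b) − a/V_m²
RT/(V_m − b) = (8.314)(434.9)/(0.998 − 0.0426) = 3615.8/0.95540 = 3784.6 kPa
a/V_m² = 232/(0.998)² = 232.93 kPa
P = 3784.6 − 232.93 = 3552 kPa

P ≈ 3552 kPa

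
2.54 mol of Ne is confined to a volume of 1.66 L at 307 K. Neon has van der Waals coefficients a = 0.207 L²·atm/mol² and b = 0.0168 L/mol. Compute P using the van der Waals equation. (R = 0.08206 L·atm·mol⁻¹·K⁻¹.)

P = nRT/(V − nb) − a n²/V²
nRT/(V − nb) = (2.54)(0.08206)(307)/(1.66 − 2.54×0.0168) = 63.989/1.6173 = 39.565 atm
a n²/V² = (0.207)(2.54)²/(1.66)² = 0.48464 atm
P = 39.565 − 0.48464 = 39.08 atm

P ≈ 39.08 atm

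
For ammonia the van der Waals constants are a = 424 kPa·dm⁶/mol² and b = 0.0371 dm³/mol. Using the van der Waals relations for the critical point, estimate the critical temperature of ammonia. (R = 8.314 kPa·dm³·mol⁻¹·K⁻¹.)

For a van der Waals gas, T_c = 8a/(27Rb).
T_c = 8×424/(27×8.314×0.0371) = 3392.0/8.3281 = 407.3 K

T_c ≈ 407.3 K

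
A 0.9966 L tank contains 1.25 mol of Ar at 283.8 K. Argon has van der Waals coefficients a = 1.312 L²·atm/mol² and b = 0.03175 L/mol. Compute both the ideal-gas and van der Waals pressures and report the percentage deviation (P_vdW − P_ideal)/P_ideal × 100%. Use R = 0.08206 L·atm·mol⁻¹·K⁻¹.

-2.92 %

Ideal: P_ideal = nRT/V = (1.25)(0.08206)(283.8)/0.9966 = 29.2101 atm
vdW: P = nRT/(V − nb) − a n²/V² = 29.1108/0.956913 − 2.05000/0.993212 = 30.4216 − 2.06401 = 28.3576 atm
% deviation = (28.3576 − 29.2101)/29.2101 × 100% = -2.92%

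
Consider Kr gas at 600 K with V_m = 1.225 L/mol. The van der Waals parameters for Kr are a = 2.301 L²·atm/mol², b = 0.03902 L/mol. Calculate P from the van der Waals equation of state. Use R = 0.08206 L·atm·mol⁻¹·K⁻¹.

P = RT/(V_m − b) − a/V_m²
RT/(V_m − b) = (0.08206)(600)/(1.225 − 0.03902) = 49.236/1.1860 = 41.514 atm
a/V_m² = 2.301/(1.225)² = 1.5334 atm
P = 41.514 − 1.5334 = 39.98 atm

P ≈ 39.98 atm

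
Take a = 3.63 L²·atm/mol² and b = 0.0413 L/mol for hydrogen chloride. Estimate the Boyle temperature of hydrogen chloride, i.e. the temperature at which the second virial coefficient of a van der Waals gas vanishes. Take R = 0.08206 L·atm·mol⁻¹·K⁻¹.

T_B ≈ 1071 K

For a van der Waals gas the second virial coefficient B₂ = b − a/(RT) vanishes at T_B = a/(Rb).
T_B = 3.63/(0.08206×0.0413) = 3.63/0.0033891 = 1071 K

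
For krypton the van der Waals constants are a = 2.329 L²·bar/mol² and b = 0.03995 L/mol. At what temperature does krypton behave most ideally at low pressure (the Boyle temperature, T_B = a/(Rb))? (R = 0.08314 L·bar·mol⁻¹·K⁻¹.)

T_B ≈ 701.2 K

For a van der Waals gas the second virial coefficient B₂ = b − a/(RT) vanishes at T_B = a/(Rb).
T_B = 2.329/(0.08314×0.03995) = 2.329/0.0033214 = 701.2 K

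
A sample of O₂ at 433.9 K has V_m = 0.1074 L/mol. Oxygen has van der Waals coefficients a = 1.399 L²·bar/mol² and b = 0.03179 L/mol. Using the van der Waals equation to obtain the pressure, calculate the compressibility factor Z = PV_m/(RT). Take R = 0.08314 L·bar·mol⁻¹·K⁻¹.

P = RT/(V_m − b) − a/V_m² = (0.08314)(433.9)/(0.1074 − 0.03179) − 1.399/(0.1074)²
  = 36.074/0.075610 − 121.29 = 477.11 − 121.29 = 355.82 bar
Z = PV_m/(RT) = (355.82)(0.1074)/((0.08314)(433.9)) = 38.215/36.074 = 1.059

Z ≈ 1.059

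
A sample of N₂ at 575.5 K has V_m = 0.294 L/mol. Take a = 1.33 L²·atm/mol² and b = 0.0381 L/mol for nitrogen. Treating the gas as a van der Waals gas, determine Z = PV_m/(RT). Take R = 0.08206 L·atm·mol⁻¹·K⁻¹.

P = RT/(V_m − b) − a/V_m² = (0.08206)(575.5)/(0.294 − 0.0381) − 1.33/(0.294)²
  = 47.226/0.25590 − 15.387 = 184.55 − 15.387 = 169.16 atm
Z = PV_m/(RT) = (169.16)(0.294)/((0.08206)(575.5)) = 49.733/47.226 = 1.053

Z ≈ 1.053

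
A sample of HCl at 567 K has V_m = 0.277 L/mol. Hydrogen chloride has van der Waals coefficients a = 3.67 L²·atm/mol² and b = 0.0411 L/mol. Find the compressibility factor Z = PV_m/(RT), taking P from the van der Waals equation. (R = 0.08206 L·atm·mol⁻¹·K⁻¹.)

Z ≈ 0.8895

P = RT/(V_m − b) − a/V_m² = (0.08206)(567)/(0.277 − 0.0411) − 3.67/(0.277)²
  = 46.528/0.23590 − 47.831 = 197.24 − 47.831 = 149.41 atm
Z = PV_m/(RT) = (149.41)(0.277)/((0.08206)(567)) = 41.387/46.528 = 0.8895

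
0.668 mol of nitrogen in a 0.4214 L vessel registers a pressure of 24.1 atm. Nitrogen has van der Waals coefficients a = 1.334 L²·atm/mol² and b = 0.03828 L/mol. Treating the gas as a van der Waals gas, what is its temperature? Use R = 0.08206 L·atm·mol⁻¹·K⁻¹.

T ≈ 198.2 K

T = (P + a n²/V²)(V − nb)/(nR)
P + a n²/V² = 24.1 + (1.334)(0.668)²/(0.4214)² = 27.452 atm
V − nb = 0.4214 − (0.668)(0.03828) = 0.39583 L
T = (27.452)(0.39583)/((0.668)(0.08206)) = 198.2 K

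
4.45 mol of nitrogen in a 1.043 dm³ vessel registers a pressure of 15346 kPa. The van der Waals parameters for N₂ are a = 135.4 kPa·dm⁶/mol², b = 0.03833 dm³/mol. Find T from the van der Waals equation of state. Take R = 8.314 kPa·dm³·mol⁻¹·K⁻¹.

T = (P + a n²/V²)(V − nb)/(nR)
P + a n²/V² = 15346 + (135.4)(4.45)²/(1.043)² = 17811 kPa
V − nb = 1.043 − (4.45)(0.03833) = 0.87243 dm³
T = (17811)(0.87243)/((4.45)(8.314)) = 420.0 K

T ≈ 420.0 K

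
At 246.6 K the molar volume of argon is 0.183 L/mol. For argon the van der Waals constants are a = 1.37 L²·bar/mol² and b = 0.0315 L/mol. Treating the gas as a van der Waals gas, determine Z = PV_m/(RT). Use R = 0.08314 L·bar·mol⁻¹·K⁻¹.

P = RT/(V_m − b) − a/V_m² = (0.08314)(246.6)/(0.183 − 0.0315) − 1.37/(0.183)²
  = 20.502/0.15150 − 40.909 = 135.33 − 40.909 = 94.42 bar
Z = PV_m/(RT) = (94.42)(0.183)/((0.08314)(246.6)) = 17.279/20.502 = 0.8428

Z ≈ 0.8428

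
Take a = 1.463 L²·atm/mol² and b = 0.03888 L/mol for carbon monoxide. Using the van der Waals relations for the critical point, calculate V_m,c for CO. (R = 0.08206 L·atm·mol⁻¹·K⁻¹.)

V_m,c ≈ 0.1166 L/mol

For a van der Waals gas, V_m,c = 3b.
V_m,c = 3×0.03888 = 0.1166 L/mol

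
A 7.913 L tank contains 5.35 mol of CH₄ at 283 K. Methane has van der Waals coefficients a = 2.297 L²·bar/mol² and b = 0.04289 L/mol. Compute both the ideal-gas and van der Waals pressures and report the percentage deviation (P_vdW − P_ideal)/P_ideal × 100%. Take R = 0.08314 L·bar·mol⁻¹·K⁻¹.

-3.61 %

Ideal: P_ideal = nRT/V = (5.35)(0.08314)(283)/7.913 = 15.9078 bar
vdW: P = nRT/(V − nb) − a n²/V² = 125.878/7.68354 − 65.7459/62.6156 = 16.3828 − 1.04999 = 15.3328 bar
% deviation = (15.3328 − 15.9078)/15.9078 × 100% = -3.61%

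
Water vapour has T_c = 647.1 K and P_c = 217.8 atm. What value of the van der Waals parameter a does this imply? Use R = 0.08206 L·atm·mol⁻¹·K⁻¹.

From T_c = 8a/(27Rb) and P_c = a/(27b²): a = 27 R² T_c²/(64 P_c).
a = 27×(0.08206)²×(647.1)²/(64×217.8) = 76132/13939 = 5.462 L²·atm/mol²

a ≈ 5.462 L²·atm/mol²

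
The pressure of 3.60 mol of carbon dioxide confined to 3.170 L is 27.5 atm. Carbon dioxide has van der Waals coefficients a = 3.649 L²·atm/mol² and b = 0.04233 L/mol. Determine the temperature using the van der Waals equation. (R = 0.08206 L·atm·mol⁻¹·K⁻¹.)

T ≈ 329.0 K

T = (P + a n²/V²)(V − nb)/(nR)
P + a n²/V² = 27.5 + (3.649)(3.60)²/(3.170)² = 32.206 atm
V − nb = 3.170 − (3.60)(0.04233) = 3.0176 L
T = (32.206)(3.0176)/((3.60)(0.08206)) = 329.0 K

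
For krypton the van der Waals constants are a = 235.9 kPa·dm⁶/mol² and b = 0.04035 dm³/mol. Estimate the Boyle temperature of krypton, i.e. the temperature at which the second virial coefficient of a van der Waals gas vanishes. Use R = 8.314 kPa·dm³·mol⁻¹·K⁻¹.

For a van der Waals gas the second virial coefficient B₂ = b − a/(RT) vanishes at T_B = a/(Rb).
T_B = 235.9/(8.314×0.04035) = 235.9/0.33547 = 703.2 K

T_B ≈ 703.2 K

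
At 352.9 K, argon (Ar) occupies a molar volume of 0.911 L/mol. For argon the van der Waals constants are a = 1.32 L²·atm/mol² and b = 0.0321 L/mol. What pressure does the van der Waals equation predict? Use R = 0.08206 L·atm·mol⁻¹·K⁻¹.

P ≈ 31.36 atm

P = RT/(V_m − b) − a/V_m²
RT/(V_m − b) = (0.08206)(352.9)/(0.911 − 0.0321) = 28.959/0.87890 = 32.949 atm
a/V_m² = 1.32/(0.911)² = 1.5905 atm
P = 32.949 − 1.5905 = 31.36 atm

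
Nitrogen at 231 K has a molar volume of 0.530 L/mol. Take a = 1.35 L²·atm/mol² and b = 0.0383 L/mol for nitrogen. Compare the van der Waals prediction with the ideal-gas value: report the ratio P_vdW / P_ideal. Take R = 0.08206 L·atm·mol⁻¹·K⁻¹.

Ideal: P_ideal = RT/V_m = (0.08206)(231)/0.530 = 35.7658 atm
vdW: P = RT/(V_m − b) − a/V_m² = 18.9559/0.491700 − 1.35/0.280900 = 38.5518 − 4.80598 = 33.7458 atm
Ratio = 33.7458/35.7658 = 0.9435

P_vdW / P_ideal ≈ 0.9435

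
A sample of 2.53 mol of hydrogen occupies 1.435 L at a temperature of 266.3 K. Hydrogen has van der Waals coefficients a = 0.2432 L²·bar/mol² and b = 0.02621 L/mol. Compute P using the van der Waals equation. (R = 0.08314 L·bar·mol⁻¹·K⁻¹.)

P ≈ 40.17 bar

P = nRT/(V − nb) − a n²/V²
nRT/(V − nb) = (2.53)(0.08314)(266.3)/(1.435 − 2.53×0.02621) = 56.015/1.3687 = 40.926 bar
a n²/V² = (0.2432)(2.53)²/(1.435)² = 0.75596 bar
P = 40.926 − 0.75596 = 40.17 bar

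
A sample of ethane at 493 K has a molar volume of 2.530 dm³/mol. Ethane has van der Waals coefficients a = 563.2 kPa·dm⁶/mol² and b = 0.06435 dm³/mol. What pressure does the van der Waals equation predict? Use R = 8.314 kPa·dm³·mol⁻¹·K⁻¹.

P ≈ 1574 kPa

P = RT/(V_m − b) − a/V_m²
RT/(V_m − b) = (8.314)(493)/(2.530 − 0.06435) = 4098.8/2.4657 = 1662.3 kPa
a/V_m² = 563.2/(2.530)² = 87.988 kPa
P = 1662.3 − 87.988 = 1574 kPa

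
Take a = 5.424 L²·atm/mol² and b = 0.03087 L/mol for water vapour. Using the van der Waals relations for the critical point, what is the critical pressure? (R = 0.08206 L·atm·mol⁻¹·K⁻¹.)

P_c ≈ 210.8 atm

For a van der Waals gas, P_c = a/(27b²).
P_c = 5.424/(27×(0.03087)²) = 5.424/0.025730 = 210.8 atm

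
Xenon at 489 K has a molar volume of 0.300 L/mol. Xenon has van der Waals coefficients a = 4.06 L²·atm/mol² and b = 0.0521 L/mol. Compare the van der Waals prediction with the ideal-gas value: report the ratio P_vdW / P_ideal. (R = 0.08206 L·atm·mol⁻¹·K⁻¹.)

P_vdW / P_ideal ≈ 0.8729

Ideal: P_ideal = RT/V_m = (0.08206)(489)/0.300 = 133.758 atm
vdW: P = RT/(V_m − b) − a/V_m² = 40.1273/0.247900 − 4.06/0.0900000 = 161.869 − 45.1111 = 116.758 atm
Ratio = 116.758/133.758 = 0.8729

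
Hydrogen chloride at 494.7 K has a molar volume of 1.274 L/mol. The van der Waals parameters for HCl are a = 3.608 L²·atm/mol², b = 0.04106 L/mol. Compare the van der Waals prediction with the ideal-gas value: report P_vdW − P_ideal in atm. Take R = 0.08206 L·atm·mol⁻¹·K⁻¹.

Ideal: P_ideal = RT/V_m = (0.08206)(494.7)/1.274 = 31.8643 atm
vdW: P = RT/(V_m − b) − a/V_m² = 40.5951/1.23294 − 3.608/1.62308 = 32.9254 − 2.22293 = 30.7025 atm
ΔP = 30.7025 − 31.8643 = -1.162 atm

ΔP ≈ -1.162 atm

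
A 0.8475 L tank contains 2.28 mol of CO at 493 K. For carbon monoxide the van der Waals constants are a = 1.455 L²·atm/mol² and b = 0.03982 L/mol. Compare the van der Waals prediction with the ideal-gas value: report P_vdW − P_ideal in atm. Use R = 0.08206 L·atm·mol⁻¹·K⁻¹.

Ideal: P_ideal = nRT/V = (2.28)(0.08206)(493)/0.8475 = 108.836 atm
vdW: P = nRT/(V − nb) − a n²/V² = 92.2387/0.756710 − 7.56367/0.718256 = 121.894 − 10.5306 = 111.363 atm
ΔP = 111.363 − 108.836 = 2.53 atm

ΔP ≈ 2.53 atm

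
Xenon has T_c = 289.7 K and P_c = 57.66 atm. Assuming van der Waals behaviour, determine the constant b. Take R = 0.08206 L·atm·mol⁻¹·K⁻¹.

From T_c = 8a/(27Rb) and P_c = a/(27b²): b = R T_c/(8 P_c).
b = (0.08206)(289.7)/(8×57.66) = 23.773/461.28 = 0.05154 L/mol

b ≈ 0.05154 L/mol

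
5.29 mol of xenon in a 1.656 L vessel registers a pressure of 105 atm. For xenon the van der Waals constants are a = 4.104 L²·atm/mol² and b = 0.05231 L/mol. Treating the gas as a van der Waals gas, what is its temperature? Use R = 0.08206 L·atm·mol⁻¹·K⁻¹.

T = (P + a n²/V²)(V − nb)/(nR)
P + a n²/V² = 105 + (4.104)(5.29)²/(1.656)² = 146.88 atm
V − nb = 1.656 − (5.29)(0.05231) = 1.3793 L
T = (146.88)(1.3793)/((5.29)(0.08206)) = 466.7 K

T ≈ 466.7 K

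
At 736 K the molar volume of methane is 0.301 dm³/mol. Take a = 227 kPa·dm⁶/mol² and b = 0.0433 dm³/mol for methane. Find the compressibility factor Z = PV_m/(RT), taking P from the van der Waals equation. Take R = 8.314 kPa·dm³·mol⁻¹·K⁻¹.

P = RT/(V_m − b) − a/V_m² = (8.314)(736)/(0.301 − 0.0433) − 227/(0.301)²
  = 6119.1/0.25770 − 2505.5 = 23745 − 2505.5 = 21240 kPa
Z = PV_m/(RT) = (21240)(0.301)/((8.314)(736)) = 6393.2/6119.1 = 1.045

Z ≈ 1.045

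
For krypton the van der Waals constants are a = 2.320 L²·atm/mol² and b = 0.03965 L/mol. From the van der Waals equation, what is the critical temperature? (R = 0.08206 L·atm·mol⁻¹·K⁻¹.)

T_c ≈ 211.3 K

For a van der Waals gas, T_c = 8a/(27Rb).
T_c = 8×2.320/(27×0.08206×0.03965) = 18.560/0.087849 = 211.3 K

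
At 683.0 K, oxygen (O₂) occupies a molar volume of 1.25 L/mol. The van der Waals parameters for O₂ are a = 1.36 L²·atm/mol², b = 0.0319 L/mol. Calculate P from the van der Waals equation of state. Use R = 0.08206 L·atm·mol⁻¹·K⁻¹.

P = RT/(V_m − b) − a/V_m²
RT/(V_m − b) = (0.08206)(683.0)/(1.25 − 0.0319) = 56.047/1.2181 = 46.012 atm
a/V_m² = 1.36/(1.25)² = 0.87040 atm
P = 46.012 − 0.87040 = 45.14 atm

P ≈ 45.14 atm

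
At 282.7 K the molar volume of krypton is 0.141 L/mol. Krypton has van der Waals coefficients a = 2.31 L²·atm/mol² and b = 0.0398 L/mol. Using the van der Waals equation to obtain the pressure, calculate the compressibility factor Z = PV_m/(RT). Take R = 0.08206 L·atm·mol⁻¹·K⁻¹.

P = RT/(V_m − b) − a/V_m² = (0.08206)(282.7)/(0.141 − 0.0398) − 2.31/(0.141)²
  = 23.198/0.10120 − 116.19 = 229.23 − 116.19 = 113.04 atm
Z = PV_m/(RT) = (113.04)(0.141)/((0.08206)(282.7)) = 15.939/23.198 = 0.6871

Z ≈ 0.6871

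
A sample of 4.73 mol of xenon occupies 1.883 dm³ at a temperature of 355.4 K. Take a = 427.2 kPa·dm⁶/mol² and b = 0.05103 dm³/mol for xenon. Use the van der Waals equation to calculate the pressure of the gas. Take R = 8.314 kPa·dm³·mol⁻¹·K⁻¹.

P ≈ 5818 kPa

P = nRT/(V − nb) − a n²/V²
nRT/(V − nb) = (4.73)(8.314)(355.4)/(1.883 − 4.73×0.05103) = 13976/1.6416 = 8513.6 kPa
a n²/V² = (427.2)(4.73)²/(1.883)² = 2695.6 kPa
P = 8513.6 − 2695.6 = 5818 kPa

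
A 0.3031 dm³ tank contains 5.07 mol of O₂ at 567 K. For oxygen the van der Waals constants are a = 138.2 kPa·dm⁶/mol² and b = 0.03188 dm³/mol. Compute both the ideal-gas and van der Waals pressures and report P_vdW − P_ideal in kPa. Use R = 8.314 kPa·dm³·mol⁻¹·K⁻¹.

Ideal: P_ideal = nRT/V = (5.07)(8.314)(567)/0.3031 = 78852.4 kPa
vdW: P = nRT/(V − nb) − a n²/V² = 23900.2/0.141468 − 3552.42/0.0918696 = 168944 − 38668.1 = 130276 kPa
ΔP = 130276 − 78852.4 = 51420 kPa

ΔP ≈ 51420 kPa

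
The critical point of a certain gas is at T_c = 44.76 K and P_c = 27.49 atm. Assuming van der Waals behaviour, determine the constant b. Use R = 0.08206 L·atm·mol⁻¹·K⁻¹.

b ≈ 0.01670 L/mol

From T_c = 8a/(27Rb) and P_c = a/(27b²): b = R T_c/(8 P_c).
b = (0.08206)(44.76)/(8×27.49) = 3.6730/219.92 = 0.01670 L/mol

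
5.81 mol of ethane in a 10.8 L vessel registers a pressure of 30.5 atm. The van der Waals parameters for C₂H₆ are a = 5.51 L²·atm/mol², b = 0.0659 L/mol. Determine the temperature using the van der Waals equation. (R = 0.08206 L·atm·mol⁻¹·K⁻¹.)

T = (P + a n²/V²)(V − nb)/(nR)
P + a n²/V² = 30.5 + (5.51)(5.81)²/(10.8)² = 32.095 atm
V − nb = 10.8 − (5.81)(0.0659) = 10.417 L
T = (32.095)(10.417)/((5.81)(0.08206)) = 701.2 K

T ≈ 701.2 K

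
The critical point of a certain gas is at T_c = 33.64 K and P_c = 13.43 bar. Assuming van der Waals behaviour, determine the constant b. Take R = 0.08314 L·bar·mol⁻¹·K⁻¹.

From T_c = 8a/(27Rb) and P_c = a/(27b²): b = R T_c/(8 P_c).
b = (0.08314)(33.64)/(8×13.43) = 2.7968/107.44 = 0.02603 L/mol

b ≈ 0.02603 L/mol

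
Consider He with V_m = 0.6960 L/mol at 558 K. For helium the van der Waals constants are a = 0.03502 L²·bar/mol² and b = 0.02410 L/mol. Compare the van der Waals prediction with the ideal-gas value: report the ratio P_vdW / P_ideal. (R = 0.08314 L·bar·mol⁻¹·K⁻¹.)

P_vdW / P_ideal ≈ 1.035

Ideal: P_ideal = RT/V_m = (0.08314)(558)/0.6960 = 66.6553 bar
vdW: P = RT/(V_m − b) − a/V_m² = 46.3921/0.671900 − 0.03502/0.484416 = 69.0461 − 0.0722932 = 68.9738 bar
Ratio = 68.9738/66.6553 = 1.035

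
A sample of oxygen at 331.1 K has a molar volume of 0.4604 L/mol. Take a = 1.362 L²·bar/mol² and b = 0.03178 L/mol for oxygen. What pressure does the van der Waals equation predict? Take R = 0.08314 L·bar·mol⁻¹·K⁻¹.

P ≈ 57.80 bar

P = RT/(V_m − b) − a/V_m²
RT/(V_m − b) = (0.08314)(331.1)/(0.4604 − 0.03178) = 27.528/0.42862 = 64.225 bar
a/V_m² = 1.362/(0.4604)² = 6.4255 bar
P = 64.225 − 6.4255 = 57.80 bar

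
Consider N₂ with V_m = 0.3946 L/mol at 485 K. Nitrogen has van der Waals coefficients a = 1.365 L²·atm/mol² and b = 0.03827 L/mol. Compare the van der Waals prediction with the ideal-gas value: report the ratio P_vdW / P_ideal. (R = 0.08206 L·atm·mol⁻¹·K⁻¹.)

Ideal: P_ideal = RT/V_m = (0.08206)(485)/0.3946 = 100.859 atm
vdW: P = RT/(V_m − b) − a/V_m² = 39.7991/0.356330 − 1.365/0.155709 = 111.692 − 8.76635 = 102.926 atm
Ratio = 102.926/100.859 = 1.020

P_vdW / P_ideal ≈ 1.020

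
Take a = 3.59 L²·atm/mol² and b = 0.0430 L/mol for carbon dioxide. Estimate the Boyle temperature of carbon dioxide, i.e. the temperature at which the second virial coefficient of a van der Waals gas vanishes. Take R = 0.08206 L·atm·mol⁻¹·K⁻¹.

T_B ≈ 1017 K

For a van der Waals gas the second virial coefficient B₂ = b − a/(RT) vanishes at T_B = a/(Rb).
T_B = 3.59/(0.08206×0.0430) = 3.59/0.0035286 = 1017 K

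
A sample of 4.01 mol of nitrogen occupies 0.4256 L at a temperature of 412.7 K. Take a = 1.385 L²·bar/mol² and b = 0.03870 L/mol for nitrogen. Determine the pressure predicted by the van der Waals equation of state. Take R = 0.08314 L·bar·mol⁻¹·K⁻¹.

P = nRT/(V − nb) − a n²/V²
nRT/(V − nb) = (4.01)(0.08314)(412.7)/(0.4256 − 4.01×0.03870) = 137.59/0.27041 = 508.82 bar
a n²/V² = (1.385)(4.01)²/(0.4256)² = 122.95 bar
P = 508.82 − 122.95 = 385.9 bar

P ≈ 385.9 bar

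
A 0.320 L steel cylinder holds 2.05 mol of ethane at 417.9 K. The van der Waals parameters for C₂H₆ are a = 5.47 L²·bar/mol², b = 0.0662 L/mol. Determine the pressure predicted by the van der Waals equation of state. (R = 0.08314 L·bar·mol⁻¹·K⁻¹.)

P ≈ 162.0 bar

P = nRT/(V − nb) − a n²/V²
nRT/(V − nb) = (2.05)(0.08314)(417.9)/(0.320 − 2.05×0.0662) = 71.226/0.18429 = 386.49 bar
a n²/V² = (5.47)(2.05)²/(0.320)² = 224.49 bar
P = 386.49 − 224.49 = 162.0 bar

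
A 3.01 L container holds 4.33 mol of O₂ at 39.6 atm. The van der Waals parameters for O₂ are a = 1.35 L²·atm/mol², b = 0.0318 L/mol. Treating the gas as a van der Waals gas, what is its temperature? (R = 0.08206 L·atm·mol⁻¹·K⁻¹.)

T = (P + a n²/V²)(V − nb)/(nR)
P + a n²/V² = 39.6 + (1.35)(4.33)²/(3.01)² = 42.394 atm
V − nb = 3.01 − (4.33)(0.0318) = 2.8723 L
T = (42.394)(2.8723)/((4.33)(0.08206)) = 342.7 K

T ≈ 342.7 K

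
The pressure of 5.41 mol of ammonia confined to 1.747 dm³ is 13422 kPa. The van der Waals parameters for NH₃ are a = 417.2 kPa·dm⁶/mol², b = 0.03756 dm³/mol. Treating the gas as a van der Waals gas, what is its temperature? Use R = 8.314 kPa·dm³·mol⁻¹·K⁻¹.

T ≈ 598.0 K

T = (P + a n²/V²)(V − nb)/(nR)
P + a n²/V² = 13422 + (417.2)(5.41)²/(1.747)² = 17423 kPa
V − nb = 1.747 − (5.41)(0.03756) = 1.5438 dm³
T = (17423)(1.5438)/((5.41)(8.314)) = 598.0 K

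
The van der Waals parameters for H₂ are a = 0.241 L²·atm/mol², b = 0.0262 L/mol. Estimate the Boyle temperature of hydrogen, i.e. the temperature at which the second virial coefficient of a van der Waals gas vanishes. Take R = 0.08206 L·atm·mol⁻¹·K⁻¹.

For a van der Waals gas the second virial coefficient B₂ = b − a/(RT) vanishes at T_B = a/(Rb).
T_B = 0.241/(0.08206×0.0262) = 0.241/0.0021500 = 112.1 K

T_B ≈ 112.1 K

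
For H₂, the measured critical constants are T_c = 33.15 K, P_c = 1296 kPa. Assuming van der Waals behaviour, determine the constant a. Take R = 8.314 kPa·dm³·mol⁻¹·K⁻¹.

From T_c = 8a/(27Rb) and P_c = a/(27b²): a = 27 R² T_c²/(64 P_c).
a = 27×(8.314)²×(33.15)²/(64×1296) = 2050930/82944 = 24.73 kPa·dm⁶/mol²

a ≈ 24.73 kPa·dm⁶/mol²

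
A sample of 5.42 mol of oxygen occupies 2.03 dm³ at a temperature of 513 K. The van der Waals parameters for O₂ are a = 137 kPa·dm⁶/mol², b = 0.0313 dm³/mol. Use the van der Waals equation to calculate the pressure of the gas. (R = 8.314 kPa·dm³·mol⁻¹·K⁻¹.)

P ≈ 11449 kPa

P = nRT/(V − nb) − a n²/V²
nRT/(V − nb) = (5.42)(8.314)(513)/(2.03 − 5.42×0.0313) = 23117/1.8604 = 12426 kPa
a n²/V² = (137)(5.42)²/(2.03)² = 976.62 kPa
P = 12426 − 976.62 = 11449 kPa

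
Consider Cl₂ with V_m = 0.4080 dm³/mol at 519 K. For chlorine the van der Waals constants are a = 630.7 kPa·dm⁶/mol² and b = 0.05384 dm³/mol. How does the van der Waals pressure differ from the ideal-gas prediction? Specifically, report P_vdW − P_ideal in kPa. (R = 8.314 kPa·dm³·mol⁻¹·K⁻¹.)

ΔP ≈ -2181 kPa

Ideal: P_ideal = RT/V_m = (8.314)(519)/0.4080 = 10575.9 kPa
vdW: P = RT/(V_m − b) − a/V_m² = 4314.97/0.354160 − 630.7/0.166464 = 12183.7 − 3788.81 = 8394.9 kPa
ΔP = 8394.9 − 10575.9 = -2181 kPa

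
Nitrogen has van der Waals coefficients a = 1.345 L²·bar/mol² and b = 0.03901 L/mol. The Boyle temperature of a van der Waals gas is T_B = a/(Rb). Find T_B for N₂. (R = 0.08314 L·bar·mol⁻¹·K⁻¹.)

For a van der Waals gas the second virial coefficient B₂ = b − a/(RT) vanishes at T_B = a/(Rb).
T_B = 1.345/(0.08314×0.03901) = 1.345/0.0032433 = 414.7 K

T_B ≈ 414.7 K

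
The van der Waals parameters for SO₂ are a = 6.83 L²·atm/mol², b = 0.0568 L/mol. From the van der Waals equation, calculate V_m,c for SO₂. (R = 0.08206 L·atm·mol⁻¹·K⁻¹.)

V_m,c ≈ 0.1704 L/mol

For a van der Waals gas, V_m,c = 3b.
V_m,c = 3×0.0568 = 0.1704 L/mol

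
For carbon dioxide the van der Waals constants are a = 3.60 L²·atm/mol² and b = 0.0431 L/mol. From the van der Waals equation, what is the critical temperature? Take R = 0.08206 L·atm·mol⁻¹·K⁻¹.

For a van der Waals gas, T_c = 8a/(27Rb).
T_c = 8×3.60/(27×0.08206×0.0431) = 28.800/0.095493 = 301.6 K

T_c ≈ 301.6 K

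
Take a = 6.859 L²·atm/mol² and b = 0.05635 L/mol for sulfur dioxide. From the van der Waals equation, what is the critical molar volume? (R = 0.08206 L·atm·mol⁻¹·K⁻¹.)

V_m,c ≈ 0.1691 L/mol

For a van der Waals gas, V_m,c = 3b.
V_m,c = 3×0.05635 = 0.1691 L/mol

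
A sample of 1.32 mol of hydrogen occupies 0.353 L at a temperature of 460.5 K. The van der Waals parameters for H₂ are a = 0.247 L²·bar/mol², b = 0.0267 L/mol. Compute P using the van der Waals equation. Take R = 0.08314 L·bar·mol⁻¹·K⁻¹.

P ≈ 155.6 bar

P = nRT/(V − nb) − a n²/V²
nRT/(V − nb) = (1.32)(0.08314)(460.5)/(0.353 − 1.32×0.0267) = 50.537/0.31776 = 159.04 bar
a n²/V² = (0.247)(1.32)²/(0.353)² = 3.4538 bar
P = 159.04 − 3.4538 = 155.6 bar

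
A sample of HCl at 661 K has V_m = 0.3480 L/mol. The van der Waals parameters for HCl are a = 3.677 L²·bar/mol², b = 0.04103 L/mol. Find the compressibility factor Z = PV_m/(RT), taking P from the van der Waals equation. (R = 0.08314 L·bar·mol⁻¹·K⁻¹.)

Z ≈ 0.9414

P = RT/(V_m − b) − a/V_m² = (0.08314)(661)/(0.3480 − 0.04103) − 3.677/(0.3480)²
  = 54.956/0.30697 − 30.362 = 179.03 − 30.362 = 148.67 bar
Z = PV_m/(RT) = (148.67)(0.3480)/((0.08314)(661)) = 51.737/54.956 = 0.9414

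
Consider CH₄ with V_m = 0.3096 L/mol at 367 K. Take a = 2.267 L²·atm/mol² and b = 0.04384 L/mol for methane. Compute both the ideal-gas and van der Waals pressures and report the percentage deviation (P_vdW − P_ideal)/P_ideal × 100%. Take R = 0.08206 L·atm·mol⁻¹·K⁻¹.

-7.82 %

Ideal: P_ideal = RT/V_m = (0.08206)(367)/0.3096 = 97.2740 atm
vdW: P = RT/(V_m − b) − a/V_m² = 30.1160/0.265760 − 2.267/0.0958522 = 113.320 − 23.6510 = 89.669 atm
% deviation = (89.669 − 97.2740)/97.2740 × 100% = -7.82%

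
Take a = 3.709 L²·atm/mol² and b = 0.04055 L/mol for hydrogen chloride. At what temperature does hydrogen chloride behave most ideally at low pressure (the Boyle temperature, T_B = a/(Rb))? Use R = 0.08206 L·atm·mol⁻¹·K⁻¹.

T_B ≈ 1115 K

For a van der Waals gas the second virial coefficient B₂ = b − a/(RT) vanishes at T_B = a/(Rb).
T_B = 3.709/(0.08206×0.04055) = 3.709/0.0033275 = 1115 K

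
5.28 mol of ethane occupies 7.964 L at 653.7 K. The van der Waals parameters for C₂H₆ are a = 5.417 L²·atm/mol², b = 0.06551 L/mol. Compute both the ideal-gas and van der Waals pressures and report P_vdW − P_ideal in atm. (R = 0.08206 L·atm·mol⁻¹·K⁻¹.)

Ideal: P_ideal = nRT/V = (5.28)(0.08206)(653.7)/7.964 = 35.5642 atm
vdW: P = nRT/(V − nb) − a n²/V² = 283.233/7.61811 − 151.017/63.4253 = 37.1789 − 2.38102 = 34.7979 atm
ΔP = 34.7979 − 35.5642 = -0.766 atm

ΔP ≈ -0.766 atm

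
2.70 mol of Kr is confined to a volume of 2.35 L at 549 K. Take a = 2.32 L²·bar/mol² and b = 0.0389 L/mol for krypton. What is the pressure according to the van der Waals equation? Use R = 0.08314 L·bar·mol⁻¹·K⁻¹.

P ≈ 51.83 bar

P = nRT/(V − nb) − a n²/V²
nRT/(V − nb) = (2.70)(0.08314)(549)/(2.35 − 2.70×0.0389) = 123.24/2.2450 = 54.895 bar
a n²/V² = (2.32)(2.70)²/(2.35)² = 3.0625 bar
P = 54.895 − 3.0625 = 51.83 bar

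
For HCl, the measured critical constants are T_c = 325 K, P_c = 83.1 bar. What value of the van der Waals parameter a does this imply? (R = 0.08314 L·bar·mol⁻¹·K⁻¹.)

From T_c = 8a/(27Rb) and P_c = a/(27b²): a = 27 R² T_c²/(64 P_c).
a = 27×(0.08314)²×(325)²/(64×83.1) = 19713/5318.4 = 3.707 L²·bar/mol²

a ≈ 3.707 L²·bar/mol²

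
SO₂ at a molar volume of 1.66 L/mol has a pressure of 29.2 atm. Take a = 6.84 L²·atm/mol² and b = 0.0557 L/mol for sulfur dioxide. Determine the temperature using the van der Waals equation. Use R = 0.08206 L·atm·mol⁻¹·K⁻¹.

T ≈ 619.4 K

T = (P + a/V_m²)(V_m − b)/R
P + a/V_m² = 29.2 + 6.84/(1.66)² = 31.682 atm
V_m − b = 1.66 − 0.0557 = 1.6043 L/mol
T = (31.682)(1.6043)/0.08206 = 619.4 K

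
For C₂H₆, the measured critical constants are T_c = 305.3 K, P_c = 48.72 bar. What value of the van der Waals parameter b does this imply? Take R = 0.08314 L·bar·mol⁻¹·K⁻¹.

b ≈ 0.06512 L/mol

From T_c = 8a/(27Rb) and P_c = a/(27b²): b = R T_c/(8 P_c).
b = (0.08314)(305.3)/(8×48.72) = 25.383/389.76 = 0.06512 L/mol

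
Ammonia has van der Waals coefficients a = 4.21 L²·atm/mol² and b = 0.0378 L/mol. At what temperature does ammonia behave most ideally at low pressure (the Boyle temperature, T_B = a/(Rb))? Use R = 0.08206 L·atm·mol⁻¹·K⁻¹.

For a van der Waals gas the second virial coefficient B₂ = b − a/(RT) vanishes at T_B = a/(Rb).
T_B = 4.21/(0.08206×0.0378) = 4.21/0.0031019 = 1357 K

T_B ≈ 1357 K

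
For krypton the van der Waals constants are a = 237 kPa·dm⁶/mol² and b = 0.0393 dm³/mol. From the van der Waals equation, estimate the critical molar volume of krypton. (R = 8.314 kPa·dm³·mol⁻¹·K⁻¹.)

V_m,c ≈ 0.1179 dm³/mol

For a van der Waals gas, V_m,c = 3b.
V_m,c = 3×0.0393 = 0.1179 dm³/mol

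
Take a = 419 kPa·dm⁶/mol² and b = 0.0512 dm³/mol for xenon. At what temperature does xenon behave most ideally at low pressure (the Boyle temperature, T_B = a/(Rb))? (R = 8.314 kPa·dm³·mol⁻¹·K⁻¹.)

For a van der Waals gas the second virial coefficient B₂ = b − a/(RT) vanishes at T_B = a/(Rb).
T_B = 419/(8.314×0.0512) = 419/0.42568 = 984.3 K

T_B ≈ 984.3 K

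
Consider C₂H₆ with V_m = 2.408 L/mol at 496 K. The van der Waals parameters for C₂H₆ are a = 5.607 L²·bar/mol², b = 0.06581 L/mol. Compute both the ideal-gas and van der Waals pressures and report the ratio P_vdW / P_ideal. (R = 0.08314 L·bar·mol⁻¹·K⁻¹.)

P_vdW / P_ideal ≈ 0.9716

Ideal: P_ideal = RT/V_m = (0.08314)(496)/2.408 = 17.1252 bar
vdW: P = RT/(V_m − b) − a/V_m² = 41.2374/2.34219 − 5.607/5.79846 = 17.6063 − 0.966981 = 16.6393 bar
Ratio = 16.6393/17.1252 = 0.9716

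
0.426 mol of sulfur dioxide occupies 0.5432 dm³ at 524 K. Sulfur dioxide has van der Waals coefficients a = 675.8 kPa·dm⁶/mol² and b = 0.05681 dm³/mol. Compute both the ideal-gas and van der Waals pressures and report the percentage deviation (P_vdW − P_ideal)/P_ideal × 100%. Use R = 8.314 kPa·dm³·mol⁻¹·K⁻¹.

Ideal: P_ideal = nRT/V = (0.426)(8.314)(524)/0.5432 = 3416.58 kPa
vdW: P = nRT/(V − nb) − a n²/V² = 1855.88/0.518999 − 122.641/0.295066 = 3575.88 − 415.639 = 3160.24 kPa
% deviation = (3160.24 − 3416.58)/3416.58 × 100% = -7.50%

-7.50 %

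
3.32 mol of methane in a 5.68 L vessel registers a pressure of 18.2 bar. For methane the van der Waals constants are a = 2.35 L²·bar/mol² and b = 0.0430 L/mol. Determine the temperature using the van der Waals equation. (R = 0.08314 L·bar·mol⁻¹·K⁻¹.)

T ≈ 381.2 K

T = (P + a n²/V²)(V − nb)/(nR)
P + a n²/V² = 18.2 + (2.35)(3.32)²/(5.68)² = 19.003 bar
V − nb = 5.68 − (3.32)(0.0430) = 5.5372 L
T = (19.003)(5.5372)/((3.32)(0.08314)) = 381.2 K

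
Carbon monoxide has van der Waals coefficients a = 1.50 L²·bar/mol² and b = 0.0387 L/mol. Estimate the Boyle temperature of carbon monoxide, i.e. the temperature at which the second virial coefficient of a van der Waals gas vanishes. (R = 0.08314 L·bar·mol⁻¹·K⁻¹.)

T_B ≈ 466.2 K

For a van der Waals gas the second virial coefficient B₂ = b − a/(RT) vanishes at T_B = a/(Rb).
T_B = 1.50/(0.08314×0.0387) = 1.50/0.0032175 = 466.2 K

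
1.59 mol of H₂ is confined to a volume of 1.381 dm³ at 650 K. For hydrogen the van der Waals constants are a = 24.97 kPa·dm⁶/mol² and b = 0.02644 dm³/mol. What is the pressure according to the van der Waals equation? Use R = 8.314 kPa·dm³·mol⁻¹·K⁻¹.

P = nRT/(V − nb) − a n²/V²
nRT/(V − nb) = (1.59)(8.314)(650)/(1.381 − 1.59×0.02644) = 8592.5/1.3390 = 6417.1 kPa
a n²/V² = (24.97)(1.59)²/(1.381)² = 33.100 kPa
P = 6417.1 − 33.100 = 6384 kPa

P ≈ 6384 kPa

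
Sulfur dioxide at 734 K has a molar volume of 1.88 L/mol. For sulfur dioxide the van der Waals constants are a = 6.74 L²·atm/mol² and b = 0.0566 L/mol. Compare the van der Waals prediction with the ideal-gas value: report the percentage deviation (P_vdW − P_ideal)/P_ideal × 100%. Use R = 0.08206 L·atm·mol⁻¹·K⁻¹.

Ideal: P_ideal = RT/V_m = (0.08206)(734)/1.88 = 32.0383 atm
vdW: P = RT/(V_m − b) − a/V_m² = 60.2320/1.82340 − 6.74/3.53440 = 33.0328 − 1.90697 = 31.1258 atm
% deviation = (31.1258 − 32.0383)/32.0383 × 100% = -2.85%

-2.85 %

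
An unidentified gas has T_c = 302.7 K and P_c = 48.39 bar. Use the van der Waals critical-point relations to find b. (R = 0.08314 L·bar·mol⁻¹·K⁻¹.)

b ≈ 0.06501 L/mol

From T_c = 8a/(27Rb) and P_c = a/(27b²): b = R T_c/(8 P_c).
b = (0.08314)(302.7)/(8×48.39) = 25.166/387.12 = 0.06501 L/mol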